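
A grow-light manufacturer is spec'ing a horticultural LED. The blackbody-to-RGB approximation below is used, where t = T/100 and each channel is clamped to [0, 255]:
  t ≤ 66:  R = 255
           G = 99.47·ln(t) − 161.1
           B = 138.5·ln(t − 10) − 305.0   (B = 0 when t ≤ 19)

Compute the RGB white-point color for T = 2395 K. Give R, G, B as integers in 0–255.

t = 2395/100 = 23.95; the t ≤ 66 branch applies.
R = 255 by definition for t ≤ 66.
G = 99.47·ln 23.95 − 161.1 = 99.47·3.1760 − 161.1 = 154.814.
B = 138.5·ln(23.95 − 10) − 305.0 = 138.5·ln 13.95 − 305.0 = 138.5·2.6355 − 305.0 = 60.014.
Rounded: (255, 155, 60).

R=255, G=155, B=60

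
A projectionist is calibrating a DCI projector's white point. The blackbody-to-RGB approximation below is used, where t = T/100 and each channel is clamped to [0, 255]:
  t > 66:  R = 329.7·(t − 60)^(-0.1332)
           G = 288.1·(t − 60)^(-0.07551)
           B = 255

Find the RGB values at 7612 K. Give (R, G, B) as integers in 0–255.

t = 7612/100 = 76.12; the t > 66 branch applies.
R = 329.7·(76.12 − 60)^(-0.1332) = 329.7·16.12^(-0.1332) = 329.7·0.69052 = 227.666.
G = 288.1·(76.12 − 60)^(-0.07551) = 288.1·16.12^(-0.07551) = 288.1·0.81065 = 233.547.
B = 255 by definition for t > 66.
Rounded: (228, 234, 255).

(228, 234, 255)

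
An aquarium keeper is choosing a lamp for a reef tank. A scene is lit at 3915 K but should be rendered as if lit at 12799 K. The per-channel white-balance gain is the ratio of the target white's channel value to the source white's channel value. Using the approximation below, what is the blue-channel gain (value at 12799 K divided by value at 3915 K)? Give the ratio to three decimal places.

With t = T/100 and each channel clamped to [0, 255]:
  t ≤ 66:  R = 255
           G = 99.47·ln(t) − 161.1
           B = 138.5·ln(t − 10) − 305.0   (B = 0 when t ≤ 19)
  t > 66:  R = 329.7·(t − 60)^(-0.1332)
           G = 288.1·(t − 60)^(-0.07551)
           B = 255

At 3915 K (t = 39.15):
  B = 138.5·ln(39.15 − 10) − 305.0 = 138.5·ln 29.15 − 305.0 = 138.5·3.3725 − 305.0 = 162.085.
At 12799 K (t = 127.99):
  B = 255 by definition for t > 66.
Gain = 255.000 / 162.085 = 1.5732 → 1.573.

1.573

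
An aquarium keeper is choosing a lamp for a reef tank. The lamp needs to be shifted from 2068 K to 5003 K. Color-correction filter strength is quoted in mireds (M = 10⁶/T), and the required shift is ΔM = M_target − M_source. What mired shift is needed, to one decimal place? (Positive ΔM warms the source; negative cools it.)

M_source = 10⁶/2068 = 483.559; M_target = 10⁶/5003 = 199.880.
ΔM = 199.880 − 483.559 = -283.679 → -283.7 mireds, a cooling shift.

-283.7 mireds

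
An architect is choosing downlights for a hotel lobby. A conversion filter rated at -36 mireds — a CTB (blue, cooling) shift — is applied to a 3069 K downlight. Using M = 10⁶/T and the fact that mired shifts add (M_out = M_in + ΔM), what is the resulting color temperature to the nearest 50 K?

3450 K

M_in = 10⁶/3069 = 325.84 mireds.
M_out = 325.84 + (-36) = 289.84 mireds.
T_out = 10⁶/289.84 = 3450.2 K → 3450 K.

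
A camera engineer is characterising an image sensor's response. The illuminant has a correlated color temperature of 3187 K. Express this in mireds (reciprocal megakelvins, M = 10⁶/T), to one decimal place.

313.8 mireds

M = 10⁶ / 3187 = 313.775 → 313.8 mireds.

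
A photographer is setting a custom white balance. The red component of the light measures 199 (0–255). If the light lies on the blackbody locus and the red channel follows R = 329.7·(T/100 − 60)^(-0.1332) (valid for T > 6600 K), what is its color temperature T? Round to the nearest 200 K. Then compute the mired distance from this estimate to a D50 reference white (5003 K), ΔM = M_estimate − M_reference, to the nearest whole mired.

(t − 60)^(-0.1332) = 199/329.7 = 0.60358.
t − 60 = 0.60358^(1/-0.1332) = 0.60358^(-7.508) = 44.273, so t = 104.273.
T = 100·t = 10427 K → 10400 K to the nearest 200 K.
M_estimate = 10⁶/10400 = 96.15; M_reference = 10⁶/5003 = 199.88.
ΔM = 96.15 − 199.88 = -103.73 → -104 mireds.

-104 mireds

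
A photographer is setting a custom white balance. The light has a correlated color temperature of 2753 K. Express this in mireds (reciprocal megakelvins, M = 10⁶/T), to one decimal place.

363.2 mireds

M = 10⁶ / 2753 = 363.240 → 363.2 mireds.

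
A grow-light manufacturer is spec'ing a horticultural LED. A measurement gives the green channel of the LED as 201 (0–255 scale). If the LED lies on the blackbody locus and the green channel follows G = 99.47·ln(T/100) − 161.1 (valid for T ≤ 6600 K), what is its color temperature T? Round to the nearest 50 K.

ln t = (201 + 161.1) / 99.47 = 3.6403.
t = e^3.6403 = 38.103.
T = 100·t = 3810 K → 3800 K to the nearest 50 K.

3800 K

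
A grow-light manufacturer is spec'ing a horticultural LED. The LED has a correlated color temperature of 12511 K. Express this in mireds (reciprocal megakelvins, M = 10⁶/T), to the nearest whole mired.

M = 10⁶ / 12511 = 79.930 → 80 mireds.

80 mireds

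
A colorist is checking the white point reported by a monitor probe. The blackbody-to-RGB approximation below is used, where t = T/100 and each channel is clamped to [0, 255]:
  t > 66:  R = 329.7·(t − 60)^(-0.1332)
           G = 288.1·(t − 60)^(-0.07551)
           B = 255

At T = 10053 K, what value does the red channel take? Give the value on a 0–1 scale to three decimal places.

t = 10053/100 = 100.53; the t > 66 branch applies.
R = 329.7·(100.53 − 60)^(-0.1332) = 329.7·40.53^(-0.1332) = 329.7·0.61072 = 201.355.
On a 0–1 scale: 201.355/255 = 0.7896 → 0.790.

0.790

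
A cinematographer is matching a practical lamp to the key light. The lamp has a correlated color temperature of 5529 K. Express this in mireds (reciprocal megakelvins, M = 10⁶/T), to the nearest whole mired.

M = 10⁶ / 5529 = 180.865 → 181 mireds.

181 mireds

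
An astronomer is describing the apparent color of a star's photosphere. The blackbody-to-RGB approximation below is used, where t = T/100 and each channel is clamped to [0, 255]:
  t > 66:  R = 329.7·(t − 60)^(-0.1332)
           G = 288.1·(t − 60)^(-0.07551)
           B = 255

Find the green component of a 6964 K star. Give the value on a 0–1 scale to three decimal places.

t = 6964/100 = 69.64; the t > 66 branch applies.
G = 288.1·(69.64 − 60)^(-0.07551) = 288.1·9.64^(-0.07551) = 288.1·0.84274 = 242.793.
On a 0–1 scale: 242.793/255 = 0.9521 → 0.952.

0.952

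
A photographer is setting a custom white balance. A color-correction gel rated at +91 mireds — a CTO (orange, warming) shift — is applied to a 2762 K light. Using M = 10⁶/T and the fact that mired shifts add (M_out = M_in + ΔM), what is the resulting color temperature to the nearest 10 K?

2210 K

M_in = 10⁶/2762 = 362.06 mireds.
M_out = 362.06 + (+91) = 453.06 mireds.
T_out = 10⁶/453.06 = 2207.2 K → 2210 K.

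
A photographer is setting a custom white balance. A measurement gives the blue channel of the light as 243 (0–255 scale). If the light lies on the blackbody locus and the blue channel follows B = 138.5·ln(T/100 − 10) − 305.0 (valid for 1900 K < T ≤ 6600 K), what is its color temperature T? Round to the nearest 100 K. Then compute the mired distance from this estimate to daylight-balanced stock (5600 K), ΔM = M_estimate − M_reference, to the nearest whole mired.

-17 mireds

ln(t − 10) = (243 + 305.0) / 138.5 = 3.9567.
t − 10 = e^3.9567 = 52.283, so t = 62.283.
T = 100·t = 6228 K → 6200 K to the nearest 100 K.
M_estimate = 10⁶/6200 = 161.29; M_reference = 10⁶/5600 = 178.57.
ΔM = 161.29 − 178.57 = -17.28 → -17 mireds.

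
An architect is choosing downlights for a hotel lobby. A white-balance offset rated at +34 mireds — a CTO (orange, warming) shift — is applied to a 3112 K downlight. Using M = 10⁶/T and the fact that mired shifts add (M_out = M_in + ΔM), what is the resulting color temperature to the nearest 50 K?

M_in = 10⁶/3112 = 321.34 mireds.
M_out = 321.34 + (+34) = 355.34 mireds.
T_out = 10⁶/355.34 = 2814.2 K → 2800 K.

2800 K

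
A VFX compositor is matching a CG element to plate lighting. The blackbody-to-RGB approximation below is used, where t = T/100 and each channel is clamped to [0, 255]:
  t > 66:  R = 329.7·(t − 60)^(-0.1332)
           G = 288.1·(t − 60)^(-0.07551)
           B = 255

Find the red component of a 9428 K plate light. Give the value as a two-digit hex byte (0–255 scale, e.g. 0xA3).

t = 9428/100 = 94.28; the t > 66 branch applies.
R = 329.7·(94.28 − 60)^(-0.1332) = 329.7·34.28^(-0.1332) = 329.7·0.62450 = 205.898.
Rounded: 206; in hex, 0xCE.

0xCE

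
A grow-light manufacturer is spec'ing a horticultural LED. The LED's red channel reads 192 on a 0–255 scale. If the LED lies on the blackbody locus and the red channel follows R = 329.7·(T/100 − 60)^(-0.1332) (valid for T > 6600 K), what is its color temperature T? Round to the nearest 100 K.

(t − 60)^(-0.1332) = 192/329.7 = 0.58235.
t − 60 = 0.58235^(1/-0.1332) = 0.58235^(-7.508) = 57.929, so t = 117.929.
T = 100·t = 11793 K → 11800 K to the nearest 100 K.

11800 K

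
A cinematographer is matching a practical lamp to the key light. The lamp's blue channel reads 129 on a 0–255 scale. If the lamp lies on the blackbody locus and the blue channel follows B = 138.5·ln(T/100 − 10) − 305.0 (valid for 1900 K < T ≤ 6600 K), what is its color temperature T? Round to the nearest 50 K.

3300 K

ln(t − 10) = (129 + 305.0) / 138.5 = 3.1336.
t − 10 = e^3.1336 = 22.956, so t = 32.956.
T = 100·t = 3296 K → 3300 K to the nearest 50 K.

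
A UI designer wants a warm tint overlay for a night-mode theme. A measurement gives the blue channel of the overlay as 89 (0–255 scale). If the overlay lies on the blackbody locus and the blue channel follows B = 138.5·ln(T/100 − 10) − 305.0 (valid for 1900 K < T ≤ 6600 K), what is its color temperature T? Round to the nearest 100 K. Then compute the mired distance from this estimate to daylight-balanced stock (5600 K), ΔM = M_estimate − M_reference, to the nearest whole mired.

ln(t − 10) = (89 + 305.0) / 138.5 = 2.8448.
t − 10 = e^2.8448 = 17.198, so t = 27.198.
T = 100·t = 2720 K → 2700 K to the nearest 100 K.
M_estimate = 10⁶/2700 = 370.37; M_reference = 10⁶/5600 = 178.57.
ΔM = 370.37 − 178.57 = 191.80 → +192 mireds.

+192 mireds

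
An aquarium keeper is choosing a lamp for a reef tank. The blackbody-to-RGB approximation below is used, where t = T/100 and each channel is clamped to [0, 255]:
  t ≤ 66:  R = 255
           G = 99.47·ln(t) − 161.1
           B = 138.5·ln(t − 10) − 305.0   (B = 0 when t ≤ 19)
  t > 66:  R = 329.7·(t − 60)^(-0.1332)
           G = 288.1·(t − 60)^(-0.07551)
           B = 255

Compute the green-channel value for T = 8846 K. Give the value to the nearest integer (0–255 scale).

t = 8846/100 = 88.46; the t > 66 branch applies.
G = 288.1·(88.46 − 60)^(-0.07551) = 288.1·28.46^(-0.07551) = 288.1·0.77659 = 223.735.
Rounded: 224.

224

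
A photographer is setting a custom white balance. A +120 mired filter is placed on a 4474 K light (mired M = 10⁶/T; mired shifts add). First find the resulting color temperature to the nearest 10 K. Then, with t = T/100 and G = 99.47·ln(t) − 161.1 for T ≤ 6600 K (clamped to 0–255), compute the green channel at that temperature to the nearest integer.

174

M_in = 10⁶/4474 = 223.51; M_out = 223.51 + (+120) = 343.51.
T_out = 10⁶/343.51 = 2911.1 K → 2910 K; t = 29.1.
G = 99.47·ln 29.1 − 161.1 = 99.47·3.3707 − 161.1 = 174.187.
Rounded: 174.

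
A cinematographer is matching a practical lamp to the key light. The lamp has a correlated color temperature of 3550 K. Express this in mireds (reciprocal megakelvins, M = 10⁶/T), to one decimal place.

M = 10⁶ / 3550 = 281.690 → 281.7 mireds.

281.7 mireds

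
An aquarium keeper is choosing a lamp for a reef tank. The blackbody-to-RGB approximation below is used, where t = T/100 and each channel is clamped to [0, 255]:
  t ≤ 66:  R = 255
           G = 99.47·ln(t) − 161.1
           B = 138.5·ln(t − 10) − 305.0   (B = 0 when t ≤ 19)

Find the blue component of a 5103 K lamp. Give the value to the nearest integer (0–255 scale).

t = 5103/100 = 51.03; the t ≤ 66 branch applies.
B = 138.5·ln(51.03 − 10) − 305.0 = 138.5·ln 41.03 − 305.0 = 138.5·3.7143 − 305.0 = 209.431.
Rounded: 209.

209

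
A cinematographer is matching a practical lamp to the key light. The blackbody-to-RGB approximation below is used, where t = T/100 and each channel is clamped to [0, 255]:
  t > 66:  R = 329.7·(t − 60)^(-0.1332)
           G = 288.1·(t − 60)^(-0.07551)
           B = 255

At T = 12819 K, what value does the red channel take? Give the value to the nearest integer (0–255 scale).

t = 12819/100 = 128.19; the t > 66 branch applies.
R = 329.7·(128.19 − 60)^(-0.1332) = 329.7·68.19^(-0.1332) = 329.7·0.56983 = 187.874.
Rounded: 188.

188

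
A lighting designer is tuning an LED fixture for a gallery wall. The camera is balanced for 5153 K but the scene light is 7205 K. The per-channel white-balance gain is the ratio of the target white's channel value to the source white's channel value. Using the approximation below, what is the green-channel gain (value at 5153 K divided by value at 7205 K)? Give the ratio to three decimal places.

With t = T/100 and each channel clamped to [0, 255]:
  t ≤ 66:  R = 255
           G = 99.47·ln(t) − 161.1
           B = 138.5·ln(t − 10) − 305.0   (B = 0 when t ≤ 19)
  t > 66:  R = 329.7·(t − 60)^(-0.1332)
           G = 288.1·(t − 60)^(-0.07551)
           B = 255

At 7205 K (t = 72.05):
  G = 288.1·(72.05 − 60)^(-0.07551) = 288.1·12.05^(-0.07551) = 288.1·0.82866 = 238.736.
At 5153 K (t = 51.53):
  G = 99.47·ln 51.53 − 161.1 = 99.47·3.9422 − 161.1 = 231.027.
Gain = 231.027 / 238.736 = 0.9677 → 0.968.

0.968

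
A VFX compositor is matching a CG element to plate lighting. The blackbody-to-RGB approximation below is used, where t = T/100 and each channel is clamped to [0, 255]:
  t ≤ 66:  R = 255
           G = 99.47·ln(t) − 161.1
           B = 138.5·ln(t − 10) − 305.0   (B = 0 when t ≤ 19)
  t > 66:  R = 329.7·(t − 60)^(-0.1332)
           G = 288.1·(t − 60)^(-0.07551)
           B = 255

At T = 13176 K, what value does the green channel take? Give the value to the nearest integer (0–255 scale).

t = 13176/100 = 131.76; the t > 66 branch applies.
G = 288.1·(131.76 − 60)^(-0.07551) = 288.1·71.76^(-0.07551) = 288.1·0.72421 = 208.644.
Rounded: 209.

209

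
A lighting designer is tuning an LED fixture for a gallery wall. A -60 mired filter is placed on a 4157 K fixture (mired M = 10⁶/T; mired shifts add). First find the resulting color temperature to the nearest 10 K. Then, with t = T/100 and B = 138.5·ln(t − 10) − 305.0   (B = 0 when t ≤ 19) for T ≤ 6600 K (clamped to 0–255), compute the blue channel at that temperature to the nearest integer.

223

M_in = 10⁶/4157 = 240.56; M_out = 240.56 + (-60) = 180.56.
T_out = 10⁶/180.56 = 5538.4 K → 5540 K; t = 55.4.
B = 138.5·ln(55.4 − 10) − 305.0 = 138.5·ln 45.4 − 305.0 = 138.5·3.8155 − 305.0 = 223.448.
Rounded: 223.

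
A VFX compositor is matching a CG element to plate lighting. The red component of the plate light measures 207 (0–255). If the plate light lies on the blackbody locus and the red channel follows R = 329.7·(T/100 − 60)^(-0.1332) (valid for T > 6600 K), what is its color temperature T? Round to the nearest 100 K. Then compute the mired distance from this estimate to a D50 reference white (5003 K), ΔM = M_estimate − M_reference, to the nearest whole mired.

(t − 60)^(-0.1332) = 207/329.7 = 0.62784.
t − 60 = 0.62784^(1/-0.1332) = 0.62784^(-7.508) = 32.933, so t = 92.933.
T = 100·t = 9293 K → 9300 K to the nearest 100 K.
M_estimate = 10⁶/9300 = 107.53; M_reference = 10⁶/5003 = 199.88.
ΔM = 107.53 − 199.88 = -92.35 → -92 mireds.

-92 mireds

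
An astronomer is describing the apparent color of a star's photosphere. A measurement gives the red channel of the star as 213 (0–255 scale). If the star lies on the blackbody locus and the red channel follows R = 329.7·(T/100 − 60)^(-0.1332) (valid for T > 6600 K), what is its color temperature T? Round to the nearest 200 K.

(t − 60)^(-0.1332) = 213/329.7 = 0.64604.
t − 60 = 0.64604^(1/-0.1332) = 0.64604^(-7.508) = 26.575, so t = 86.575.
T = 100·t = 8657 K → 8600 K to the nearest 200 K.

8600 K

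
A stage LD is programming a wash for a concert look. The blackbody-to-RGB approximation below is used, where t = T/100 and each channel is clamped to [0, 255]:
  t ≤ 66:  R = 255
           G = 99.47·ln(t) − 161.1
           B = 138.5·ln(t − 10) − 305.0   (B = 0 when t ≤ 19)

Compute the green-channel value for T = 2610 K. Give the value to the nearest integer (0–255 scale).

163

t = 2610/100 = 26.1; the t ≤ 66 branch applies.
G = 99.47·ln 26.1 − 161.1 = 99.47·3.2619 − 161.1 = 163.365.
Rounded: 163.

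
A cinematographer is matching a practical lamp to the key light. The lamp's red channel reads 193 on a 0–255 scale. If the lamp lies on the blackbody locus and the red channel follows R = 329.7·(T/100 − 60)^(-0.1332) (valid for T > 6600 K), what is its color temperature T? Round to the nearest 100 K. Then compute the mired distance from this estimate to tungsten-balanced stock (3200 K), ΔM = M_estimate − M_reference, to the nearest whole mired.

-226 mireds

(t − 60)^(-0.1332) = 193/329.7 = 0.58538.
t − 60 = 0.58538^(1/-0.1332) = 0.58538^(-7.508) = 55.713, so t = 115.713.
T = 100·t = 11571 K → 11600 K to the nearest 100 K.
M_estimate = 10⁶/11600 = 86.21; M_reference = 10⁶/3200 = 312.50.
ΔM = 86.21 − 312.50 = -226.29 → -226 mireds.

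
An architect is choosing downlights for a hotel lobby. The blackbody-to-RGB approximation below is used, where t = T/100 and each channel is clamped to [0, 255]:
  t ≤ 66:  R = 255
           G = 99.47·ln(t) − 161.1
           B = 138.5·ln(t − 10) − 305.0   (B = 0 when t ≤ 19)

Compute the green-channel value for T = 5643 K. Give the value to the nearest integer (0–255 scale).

240

t = 5643/100 = 56.43; the t ≤ 66 branch applies.
G = 99.47·ln 56.43 − 161.1 = 99.47·4.0330 − 161.1 = 240.063.
Rounded: 240.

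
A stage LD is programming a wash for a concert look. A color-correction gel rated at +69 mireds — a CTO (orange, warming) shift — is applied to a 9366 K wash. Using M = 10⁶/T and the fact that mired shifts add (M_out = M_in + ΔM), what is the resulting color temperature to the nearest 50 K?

5700 K

M_in = 10⁶/9366 = 106.77 mireds.
M_out = 106.77 + (+69) = 175.77 mireds.
T_out = 10⁶/175.77 = 5689.3 K → 5700 K.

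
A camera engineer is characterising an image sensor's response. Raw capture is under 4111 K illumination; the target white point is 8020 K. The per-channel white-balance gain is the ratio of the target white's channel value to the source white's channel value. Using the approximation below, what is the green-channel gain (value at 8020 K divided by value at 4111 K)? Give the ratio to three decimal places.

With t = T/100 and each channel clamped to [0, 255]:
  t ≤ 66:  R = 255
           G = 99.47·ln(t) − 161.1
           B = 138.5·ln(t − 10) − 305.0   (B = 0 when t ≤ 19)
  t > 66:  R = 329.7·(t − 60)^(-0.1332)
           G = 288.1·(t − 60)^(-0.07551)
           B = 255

At 4111 K (t = 41.11):
  G = 99.47·ln 41.11 − 161.1 = 99.47·3.7163 − 161.1 = 208.556.
At 8020 K (t = 80.2):
  G = 288.1·(80.2 − 60)^(-0.07551) = 288.1·20.2^(-0.07551) = 288.1·0.79695 = 229.602.
Gain = 229.602 / 208.556 = 1.1009 → 1.101.

1.101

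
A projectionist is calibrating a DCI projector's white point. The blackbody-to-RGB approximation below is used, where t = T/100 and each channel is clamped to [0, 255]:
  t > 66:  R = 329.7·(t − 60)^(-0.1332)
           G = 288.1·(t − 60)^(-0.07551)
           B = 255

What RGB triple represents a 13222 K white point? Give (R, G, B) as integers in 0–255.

t = 13222/100 = 132.22; the t > 66 branch applies.
R = 329.7·(132.22 − 60)^(-0.1332) = 329.7·72.22^(-0.1332) = 329.7·0.56549 = 186.443.
G = 288.1·(132.22 − 60)^(-0.07551) = 288.1·72.22^(-0.07551) = 288.1·0.72386 = 208.543.
B = 255 by definition for t > 66.
Rounded: (186, 209, 255).

(186, 209, 255)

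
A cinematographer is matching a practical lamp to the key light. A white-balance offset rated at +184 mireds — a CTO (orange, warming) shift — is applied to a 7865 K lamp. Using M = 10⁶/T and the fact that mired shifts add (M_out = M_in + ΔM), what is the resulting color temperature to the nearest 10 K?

M_in = 10⁶/7865 = 127.15 mireds.
M_out = 127.15 + (+184) = 311.15 mireds.
T_out = 10⁶/311.15 = 3213.9 K → 3210 K.

3210 K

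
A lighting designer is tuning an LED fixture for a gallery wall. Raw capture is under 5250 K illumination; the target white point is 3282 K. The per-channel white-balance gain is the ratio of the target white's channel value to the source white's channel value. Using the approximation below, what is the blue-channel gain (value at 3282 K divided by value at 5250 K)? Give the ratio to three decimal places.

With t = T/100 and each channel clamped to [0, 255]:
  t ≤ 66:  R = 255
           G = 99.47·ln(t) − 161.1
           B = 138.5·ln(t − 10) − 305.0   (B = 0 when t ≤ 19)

At 5250 K (t = 52.5):
  B = 138.5·ln(52.5 − 10) − 305.0 = 138.5·ln 42.5 − 305.0 = 138.5·3.7495 − 305.0 = 214.306.
At 3282 K (t = 32.82):
  B = 138.5·ln(32.82 − 10) − 305.0 = 138.5·ln 22.82 − 305.0 = 138.5·3.1276 − 305.0 = 128.178.
Gain = 128.178 / 214.306 = 0.5981 → 0.598.

0.598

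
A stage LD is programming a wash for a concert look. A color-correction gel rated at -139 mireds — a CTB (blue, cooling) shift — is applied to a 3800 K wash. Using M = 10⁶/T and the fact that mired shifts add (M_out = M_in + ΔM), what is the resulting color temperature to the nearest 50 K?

8050 K

M_in = 10⁶/3800 = 263.16 mireds.
M_out = 263.16 + (-139) = 124.16 mireds.
T_out = 10⁶/124.16 = 8054.3 K → 8050 K.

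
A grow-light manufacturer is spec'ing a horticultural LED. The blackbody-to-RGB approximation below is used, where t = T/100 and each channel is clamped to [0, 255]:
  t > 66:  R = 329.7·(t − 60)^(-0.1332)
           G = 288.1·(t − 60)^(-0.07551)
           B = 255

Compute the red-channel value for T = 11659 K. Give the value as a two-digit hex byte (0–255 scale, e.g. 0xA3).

0xC1

t = 11659/100 = 116.59; the t > 66 branch applies.
R = 329.7·(116.59 − 60)^(-0.1332) = 329.7·56.59^(-0.1332) = 329.7·0.58416 = 192.599.
Rounded: 193; in hex, 0xC1.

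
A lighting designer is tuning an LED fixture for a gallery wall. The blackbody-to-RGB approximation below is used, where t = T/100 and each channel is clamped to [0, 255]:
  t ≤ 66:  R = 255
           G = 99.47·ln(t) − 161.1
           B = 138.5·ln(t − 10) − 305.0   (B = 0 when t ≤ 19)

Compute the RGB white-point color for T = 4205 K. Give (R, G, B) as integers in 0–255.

t = 4205/100 = 42.05; the t ≤ 66 branch applies.
R = 255 by definition for t ≤ 66.
G = 99.47·ln 42.05 − 161.1 = 99.47·3.7389 − 161.1 = 210.804.
B = 138.5·ln(42.05 − 10) − 305.0 = 138.5·ln 32.05 − 305.0 = 138.5·3.4673 − 305.0 = 175.221.
Rounded: (255, 211, 175).

(255, 211, 175)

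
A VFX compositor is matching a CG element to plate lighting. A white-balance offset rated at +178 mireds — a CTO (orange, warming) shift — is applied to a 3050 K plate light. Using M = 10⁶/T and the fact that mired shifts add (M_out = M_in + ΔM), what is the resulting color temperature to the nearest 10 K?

1980 K

M_in = 10⁶/3050 = 327.87 mireds.
M_out = 327.87 + (+178) = 505.87 mireds.
T_out = 10⁶/505.87 = 1976.8 K → 1980 K.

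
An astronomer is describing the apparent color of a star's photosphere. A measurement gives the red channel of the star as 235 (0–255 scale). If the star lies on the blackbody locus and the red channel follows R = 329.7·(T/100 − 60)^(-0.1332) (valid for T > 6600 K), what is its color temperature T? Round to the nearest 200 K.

(t − 60)^(-0.1332) = 235/329.7 = 0.71277.
t − 60 = 0.71277^(1/-0.1332) = 0.71277^(-7.508) = 12.705, so t = 72.705.
T = 100·t = 7271 K → 7200 K to the nearest 200 K.

7200 K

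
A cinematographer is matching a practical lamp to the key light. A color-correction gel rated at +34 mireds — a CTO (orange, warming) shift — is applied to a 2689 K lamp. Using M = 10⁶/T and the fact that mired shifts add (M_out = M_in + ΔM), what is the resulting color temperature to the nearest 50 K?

2450 K

M_in = 10⁶/2689 = 371.89 mireds.
M_out = 371.89 + (+34) = 405.89 mireds.
T_out = 10⁶/405.89 = 2463.7 K → 2450 K.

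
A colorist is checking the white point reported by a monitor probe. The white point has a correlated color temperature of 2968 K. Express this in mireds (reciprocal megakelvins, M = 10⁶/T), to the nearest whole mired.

M = 10⁶ / 2968 = 336.927 → 337 mireds.

337 mireds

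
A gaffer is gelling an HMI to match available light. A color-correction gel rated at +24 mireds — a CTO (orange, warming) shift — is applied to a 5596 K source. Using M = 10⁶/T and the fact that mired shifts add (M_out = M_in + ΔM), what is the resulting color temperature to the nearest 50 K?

4950 K

M_in = 10⁶/5596 = 178.70 mireds.
M_out = 178.70 + (+24) = 202.70 mireds.
T_out = 10⁶/202.70 = 4933.4 K → 4950 K.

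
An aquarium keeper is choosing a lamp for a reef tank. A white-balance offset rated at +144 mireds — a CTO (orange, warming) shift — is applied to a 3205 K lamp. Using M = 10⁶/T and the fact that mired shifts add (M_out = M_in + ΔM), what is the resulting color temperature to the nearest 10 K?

2190 K

M_in = 10⁶/3205 = 312.01 mireds.
M_out = 312.01 + (+144) = 456.01 mireds.
T_out = 10⁶/456.01 = 2192.9 K → 2190 K.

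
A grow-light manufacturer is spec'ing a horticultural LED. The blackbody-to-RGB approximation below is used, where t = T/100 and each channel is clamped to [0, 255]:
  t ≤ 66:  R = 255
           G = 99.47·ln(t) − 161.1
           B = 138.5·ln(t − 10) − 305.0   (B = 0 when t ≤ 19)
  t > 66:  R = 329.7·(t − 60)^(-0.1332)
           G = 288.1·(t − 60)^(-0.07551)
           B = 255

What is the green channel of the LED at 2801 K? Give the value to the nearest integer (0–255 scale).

t = 2801/100 = 28.01; the t ≤ 66 branch applies.
G = 99.47·ln 28.01 − 161.1 = 99.47·3.3326 − 161.1 = 170.390.
Rounded: 170.

170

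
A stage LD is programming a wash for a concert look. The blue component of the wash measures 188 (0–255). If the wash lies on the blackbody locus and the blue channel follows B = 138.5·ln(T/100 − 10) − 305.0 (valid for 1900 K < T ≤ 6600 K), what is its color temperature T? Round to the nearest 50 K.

ln(t − 10) = (188 + 305.0) / 138.5 = 3.5596.
t − 10 = e^3.5596 = 35.148, so t = 45.148.
T = 100·t = 4515 K → 4500 K to the nearest 50 K.

4500 K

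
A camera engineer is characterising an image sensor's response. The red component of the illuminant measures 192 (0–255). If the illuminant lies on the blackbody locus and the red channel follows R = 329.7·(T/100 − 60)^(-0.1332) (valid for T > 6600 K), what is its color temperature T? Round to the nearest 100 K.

(t − 60)^(-0.1332) = 192/329.7 = 0.58235.
t − 60 = 0.58235^(1/-0.1332) = 0.58235^(-7.508) = 57.929, so t = 117.929.
T = 100·t = 11793 K → 11800 K to the nearest 100 K.

11800 K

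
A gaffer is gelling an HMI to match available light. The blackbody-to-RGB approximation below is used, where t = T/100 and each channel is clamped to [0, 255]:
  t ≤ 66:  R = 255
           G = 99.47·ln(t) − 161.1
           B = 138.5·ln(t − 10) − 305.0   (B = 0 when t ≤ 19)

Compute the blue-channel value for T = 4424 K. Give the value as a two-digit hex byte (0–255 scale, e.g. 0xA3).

0xB8

t = 4424/100 = 44.24; the t ≤ 66 branch applies.
B = 138.5·ln(44.24 − 10) − 305.0 = 138.5·ln 34.24 − 305.0 = 138.5·3.5334 − 305.0 = 184.375.
Rounded: 184; in hex, 0xB8.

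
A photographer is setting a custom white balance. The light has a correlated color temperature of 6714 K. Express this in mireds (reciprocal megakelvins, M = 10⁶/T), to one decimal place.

M = 10⁶ / 6714 = 148.943 → 148.9 mireds.

148.9 mireds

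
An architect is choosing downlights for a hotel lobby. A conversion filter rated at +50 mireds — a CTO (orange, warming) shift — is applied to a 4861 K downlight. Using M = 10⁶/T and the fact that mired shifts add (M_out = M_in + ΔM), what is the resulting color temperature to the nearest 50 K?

3900 K

M_in = 10⁶/4861 = 205.72 mireds.
M_out = 205.72 + (+50) = 255.72 mireds.
T_out = 10⁶/255.72 = 3910.5 K → 3900 K.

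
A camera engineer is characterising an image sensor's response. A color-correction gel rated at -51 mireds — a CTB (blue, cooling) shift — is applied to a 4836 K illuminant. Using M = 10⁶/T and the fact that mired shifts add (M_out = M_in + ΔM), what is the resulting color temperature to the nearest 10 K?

M_in = 10⁶/4836 = 206.78 mireds.
M_out = 206.78 + (-51) = 155.78 mireds.
T_out = 10⁶/155.78 = 6419.2 K → 6420 K.

6420 K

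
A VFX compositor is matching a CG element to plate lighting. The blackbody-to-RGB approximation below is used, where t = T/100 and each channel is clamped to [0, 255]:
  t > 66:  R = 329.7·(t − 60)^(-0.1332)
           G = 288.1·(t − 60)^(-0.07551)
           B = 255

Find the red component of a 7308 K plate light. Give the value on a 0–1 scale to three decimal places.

t = 7308/100 = 73.08; the t > 66 branch applies.
R = 329.7·(73.08 − 60)^(-0.1332) = 329.7·13.08^(-0.1332) = 329.7·0.71002 = 234.092.
On a 0–1 scale: 234.092/255 = 0.9180 → 0.918.

0.918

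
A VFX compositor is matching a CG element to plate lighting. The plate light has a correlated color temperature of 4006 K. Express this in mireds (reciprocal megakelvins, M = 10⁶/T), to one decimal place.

249.6 mireds

M = 10⁶ / 4006 = 249.626 → 249.6 mireds.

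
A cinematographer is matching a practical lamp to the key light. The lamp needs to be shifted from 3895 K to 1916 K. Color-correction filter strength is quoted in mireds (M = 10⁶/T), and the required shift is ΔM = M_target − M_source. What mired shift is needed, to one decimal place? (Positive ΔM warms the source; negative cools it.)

+265.2 mireds

M_source = 10⁶/3895 = 256.739; M_target = 10⁶/1916 = 521.921.
ΔM = 521.921 − 256.739 = 265.181 → +265.2 mireds, a warming shift.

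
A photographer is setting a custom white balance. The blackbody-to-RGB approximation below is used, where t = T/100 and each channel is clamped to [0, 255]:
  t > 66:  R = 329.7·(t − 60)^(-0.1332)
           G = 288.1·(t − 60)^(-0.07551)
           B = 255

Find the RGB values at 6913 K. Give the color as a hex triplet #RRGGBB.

#F6F4FF

t = 6913/100 = 69.13; the t > 66 branch applies.
R = 329.7·(69.13 − 60)^(-0.1332) = 329.7·9.13^(-0.1332) = 329.7·0.74484 = 245.575.
G = 288.1·(69.13 − 60)^(-0.07551) = 288.1·9.13^(-0.07551) = 288.1·0.84620 = 243.791.
B = 255 by definition for t > 66.
Rounded: (246, 244, 255).
In hex: #F6F4FF.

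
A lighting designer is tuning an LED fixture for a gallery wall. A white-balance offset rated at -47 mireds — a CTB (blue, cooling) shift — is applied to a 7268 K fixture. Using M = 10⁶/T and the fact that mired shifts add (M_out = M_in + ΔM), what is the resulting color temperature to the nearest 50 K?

11050 K

M_in = 10⁶/7268 = 137.59 mireds.
M_out = 137.59 + (-47) = 90.59 mireds.
T_out = 10⁶/90.59 = 11038.8 K → 11050 K.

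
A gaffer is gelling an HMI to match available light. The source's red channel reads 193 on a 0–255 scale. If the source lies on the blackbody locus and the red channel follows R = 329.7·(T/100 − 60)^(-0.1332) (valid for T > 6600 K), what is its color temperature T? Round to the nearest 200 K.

11600 K

(t − 60)^(-0.1332) = 193/329.7 = 0.58538.
t − 60 = 0.58538^(1/-0.1332) = 0.58538^(-7.508) = 55.713, so t = 115.713.
T = 100·t = 11571 K → 11600 K to the nearest 200 K.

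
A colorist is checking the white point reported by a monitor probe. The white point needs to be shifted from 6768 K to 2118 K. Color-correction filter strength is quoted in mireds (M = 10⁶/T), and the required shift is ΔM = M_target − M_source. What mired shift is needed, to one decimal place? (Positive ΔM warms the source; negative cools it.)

M_source = 10⁶/6768 = 147.754; M_target = 10⁶/2118 = 472.144.
ΔM = 472.144 − 147.754 = 324.389 → +324.4 mireds, a warming shift.

+324.4 mireds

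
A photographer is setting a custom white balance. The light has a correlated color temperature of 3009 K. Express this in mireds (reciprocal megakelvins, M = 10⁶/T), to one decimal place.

332.3 mireds

M = 10⁶ / 3009 = 332.336 → 332.3 mireds.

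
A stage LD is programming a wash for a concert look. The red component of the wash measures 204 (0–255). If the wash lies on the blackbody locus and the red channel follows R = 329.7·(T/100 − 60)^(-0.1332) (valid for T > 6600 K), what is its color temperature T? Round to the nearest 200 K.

9600 K

(t − 60)^(-0.1332) = 204/329.7 = 0.61874.
t − 60 = 0.61874^(1/-0.1332) = 0.61874^(-7.508) = 36.748, so t = 96.748.
T = 100·t = 9675 K → 9600 K to the nearest 200 K.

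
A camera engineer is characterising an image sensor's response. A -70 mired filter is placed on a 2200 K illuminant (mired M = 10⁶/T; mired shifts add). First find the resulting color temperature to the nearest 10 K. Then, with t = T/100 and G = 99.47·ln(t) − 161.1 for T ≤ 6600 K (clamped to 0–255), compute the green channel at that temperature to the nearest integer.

163

M_in = 10⁶/2200 = 454.55; M_out = 454.55 + (-70) = 384.55.
T_out = 10⁶/384.55 = 2600.5 K → 2600 K; t = 26.
G = 99.47·ln 26 − 161.1 = 99.47·3.2581 − 161.1 = 162.983.
Rounded: 163.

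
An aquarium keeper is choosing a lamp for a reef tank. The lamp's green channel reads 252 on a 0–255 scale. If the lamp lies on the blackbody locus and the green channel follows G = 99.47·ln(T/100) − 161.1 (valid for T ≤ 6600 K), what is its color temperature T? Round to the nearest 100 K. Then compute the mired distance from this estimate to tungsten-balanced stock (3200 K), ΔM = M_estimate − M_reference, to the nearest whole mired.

ln t = (252 + 161.1) / 99.47 = 4.1530.
t = e^4.1530 = 63.625.
T = 100·t = 6363 K → 6400 K to the nearest 100 K.
M_estimate = 10⁶/6400 = 156.25; M_reference = 10⁶/3200 = 312.50.
ΔM = 156.25 − 312.50 = -156.25 → -156 mireds.

-156 mireds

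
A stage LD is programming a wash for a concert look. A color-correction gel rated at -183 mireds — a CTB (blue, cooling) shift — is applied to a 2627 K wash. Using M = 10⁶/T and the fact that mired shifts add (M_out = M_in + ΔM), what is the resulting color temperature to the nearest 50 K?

5050 K

M_in = 10⁶/2627 = 380.66 mireds.
M_out = 380.66 + (-183) = 197.66 mireds.
T_out = 10⁶/197.66 = 5059.1 K → 5050 K.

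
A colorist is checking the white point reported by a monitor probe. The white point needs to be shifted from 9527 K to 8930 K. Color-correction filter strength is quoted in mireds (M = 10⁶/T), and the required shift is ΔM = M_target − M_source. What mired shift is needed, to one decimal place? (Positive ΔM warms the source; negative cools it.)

+7.0 mireds

M_source = 10⁶/9527 = 104.965; M_target = 10⁶/8930 = 111.982.
ΔM = 111.982 − 104.965 = 7.017 → +7.0 mireds, a warming shift.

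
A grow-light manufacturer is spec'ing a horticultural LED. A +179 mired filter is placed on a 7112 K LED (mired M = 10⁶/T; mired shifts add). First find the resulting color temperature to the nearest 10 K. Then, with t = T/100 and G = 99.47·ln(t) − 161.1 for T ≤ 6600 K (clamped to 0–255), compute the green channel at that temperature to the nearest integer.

M_in = 10⁶/7112 = 140.61; M_out = 140.61 + (+179) = 319.61.
T_out = 10⁶/319.61 = 3128.8 K → 3130 K; t = 31.3.
G = 99.47·ln 31.3 − 161.1 = 99.47·3.4436 − 161.1 = 181.437.
Rounded: 181.

181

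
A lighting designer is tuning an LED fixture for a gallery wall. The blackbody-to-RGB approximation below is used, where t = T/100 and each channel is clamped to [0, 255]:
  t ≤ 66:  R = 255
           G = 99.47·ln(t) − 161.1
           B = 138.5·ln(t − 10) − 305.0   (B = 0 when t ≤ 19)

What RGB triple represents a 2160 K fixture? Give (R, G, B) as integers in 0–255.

(255, 145, 34)

t = 2160/100 = 21.6; the t ≤ 66 branch applies.
R = 255 by definition for t ≤ 66.
G = 99.47·ln 21.6 − 161.1 = 99.47·3.0727 − 161.1 = 144.541.
B = 138.5·ln(21.6 − 10) − 305.0 = 138.5·ln 11.6 − 305.0 = 138.5·2.4510 − 305.0 = 34.464.
Rounded: (255, 145, 34).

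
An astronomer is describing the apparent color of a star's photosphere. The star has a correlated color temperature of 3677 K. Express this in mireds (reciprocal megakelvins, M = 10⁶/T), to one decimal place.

272.0 mireds

M = 10⁶ / 3677 = 271.961 → 272.0 mireds.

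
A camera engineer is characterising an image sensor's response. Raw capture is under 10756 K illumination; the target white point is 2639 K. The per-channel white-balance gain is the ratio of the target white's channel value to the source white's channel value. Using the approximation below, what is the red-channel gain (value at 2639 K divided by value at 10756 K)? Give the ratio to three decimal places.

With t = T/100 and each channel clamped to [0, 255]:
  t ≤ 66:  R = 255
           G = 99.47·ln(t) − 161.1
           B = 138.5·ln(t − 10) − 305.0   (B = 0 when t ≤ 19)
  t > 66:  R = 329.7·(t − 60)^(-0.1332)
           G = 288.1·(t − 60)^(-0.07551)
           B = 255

At 10756 K (t = 107.56):
  R = 329.7·(107.56 − 60)^(-0.1332) = 329.7·47.56^(-0.1332) = 329.7·0.59785 = 197.111.
At 2639 K (t = 26.39):
  R = 255 by definition for t ≤ 66.
Gain = 255.000 / 197.111 = 1.2937 → 1.294.

1.294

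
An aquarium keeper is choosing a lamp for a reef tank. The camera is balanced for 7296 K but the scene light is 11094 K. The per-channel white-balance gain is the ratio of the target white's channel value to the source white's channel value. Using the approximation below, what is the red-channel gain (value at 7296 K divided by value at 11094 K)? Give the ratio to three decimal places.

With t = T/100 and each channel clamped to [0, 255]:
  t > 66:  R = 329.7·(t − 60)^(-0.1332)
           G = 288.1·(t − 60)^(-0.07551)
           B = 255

1.200

At 11094 K (t = 110.94):
  R = 329.7·(110.94 − 60)^(-0.1332) = 329.7·50.94^(-0.1332) = 329.7·0.59241 = 195.316.
At 7296 K (t = 72.96):
  R = 329.7·(72.96 − 60)^(-0.1332) = 329.7·12.96^(-0.1332) = 329.7·0.71089 = 234.380.
Gain = 234.380 / 195.316 = 1.2000 → 1.200.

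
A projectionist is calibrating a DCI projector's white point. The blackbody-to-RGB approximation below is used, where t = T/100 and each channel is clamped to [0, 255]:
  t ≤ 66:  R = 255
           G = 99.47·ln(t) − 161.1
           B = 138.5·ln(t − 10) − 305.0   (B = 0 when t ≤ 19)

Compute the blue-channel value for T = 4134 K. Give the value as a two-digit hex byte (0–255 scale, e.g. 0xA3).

t = 4134/100 = 41.34; the t ≤ 66 branch applies.
B = 138.5·ln(41.34 − 10) − 305.0 = 138.5·ln 31.34 − 305.0 = 138.5·3.4449 − 305.0 = 172.118.
Rounded: 172; in hex, 0xAC.

0xAC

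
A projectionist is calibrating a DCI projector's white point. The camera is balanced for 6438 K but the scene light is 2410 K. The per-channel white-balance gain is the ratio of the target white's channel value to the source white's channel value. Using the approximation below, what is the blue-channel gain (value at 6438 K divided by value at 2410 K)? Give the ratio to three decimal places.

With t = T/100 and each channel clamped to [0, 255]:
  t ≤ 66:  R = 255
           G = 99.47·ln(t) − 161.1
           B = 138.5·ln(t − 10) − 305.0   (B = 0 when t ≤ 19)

At 2410 K (t = 24.1):
  B = 138.5·ln(24.1 − 10) − 305.0 = 138.5·ln 14.1 − 305.0 = 138.5·2.6462 − 305.0 = 61.495.
At 6438 K (t = 64.38):
  B = 138.5·ln(64.38 − 10) − 305.0 = 138.5·ln 54.38 − 305.0 = 138.5·3.9960 − 305.0 = 248.446.
Gain = 248.446 / 61.495 = 4.0401 → 4.040.

4.040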